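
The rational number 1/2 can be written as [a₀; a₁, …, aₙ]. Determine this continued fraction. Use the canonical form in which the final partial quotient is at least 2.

1 ÷ 2 → quotient 0, remainder 1
2 ÷ 1 → quotient 2, remainder 0

[0; 2]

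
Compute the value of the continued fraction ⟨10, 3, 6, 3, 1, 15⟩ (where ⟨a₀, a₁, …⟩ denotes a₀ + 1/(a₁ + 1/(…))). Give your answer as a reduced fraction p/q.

12844/1245

Work from the innermost term outward:
Start with 15.
1 + 1/(15/1) = 1 + 1/15 = 16/15
3 + 1/(16/15) = 3 + 15/16 = 63/16
6 + 1/(63/16) = 6 + 16/63 = 394/63
3 + 1/(394/63) = 3 + 63/394 = 1245/394
10 + 1/(1245/394) = 10 + 394/1245 = 12844/1245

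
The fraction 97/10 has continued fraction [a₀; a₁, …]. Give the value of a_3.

⌊97/10⌋ = 9, remainder 7
⌊10/7⌋ = 1, remainder 3
⌊7/3⌋ = 2, remainder 1
⌊3/1⌋ = 3, remainder 0

3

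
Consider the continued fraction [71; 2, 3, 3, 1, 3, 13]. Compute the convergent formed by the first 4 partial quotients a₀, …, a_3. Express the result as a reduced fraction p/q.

Starting at the tail and folding back:
Start with 3.
3 + 1/(3/1) = 3 + 1/3 = 10/3
2 + 1/(10/3) = 2 + 3/10 = 23/10
71 + 1/(23/10) = 71 + 10/23 = 1643/23

1643/23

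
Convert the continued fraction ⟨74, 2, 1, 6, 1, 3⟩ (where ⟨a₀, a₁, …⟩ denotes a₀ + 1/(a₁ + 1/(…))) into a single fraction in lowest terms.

Start with 3.
1 + 1/(3/1) = 1 + 1/3 = 4/3
6 + 1/(4/3) = 6 + 3/4 = 27/4
1 + 1/(27/4) = 1 + 4/27 = 31/27
2 + 1/(31/27) = 2 + 27/31 = 89/31
74 + 1/(89/31) = 74 + 31/89 = 6617/89

6617/89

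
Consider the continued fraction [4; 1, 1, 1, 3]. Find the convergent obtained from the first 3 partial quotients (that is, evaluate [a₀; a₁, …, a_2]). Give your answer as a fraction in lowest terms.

9/2

Build up convergents one term at a time:
a_0 = 4: 4/1
a_1 = 1: 5/1
a_2 = 1: 9/2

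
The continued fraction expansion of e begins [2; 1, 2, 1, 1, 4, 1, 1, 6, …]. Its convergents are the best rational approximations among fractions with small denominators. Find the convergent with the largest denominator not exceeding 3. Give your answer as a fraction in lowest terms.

List convergents until the denominator exceeds the bound:
a_0 = 2: 2/1  (≤ bound)
a_1 = 1: 3/1  (≤ bound)
a_2 = 2: 8/3  (≤ bound)
a_3 = 1: 11/4  (> 3, stop)

8/3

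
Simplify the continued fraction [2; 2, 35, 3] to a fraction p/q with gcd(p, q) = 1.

a_0 = 2: 2/1
a_1 = 2: 5/2
a_2 = 35: 177/71
a_3 = 3: 536/215

536/215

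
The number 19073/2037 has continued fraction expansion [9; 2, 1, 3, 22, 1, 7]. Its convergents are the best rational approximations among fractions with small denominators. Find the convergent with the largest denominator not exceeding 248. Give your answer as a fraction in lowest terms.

2294/245

a_0 = 9: 9/1  (≤ bound)
a_1 = 2: 19/2  (≤ bound)
a_2 = 1: 28/3  (≤ bound)
a_3 = 3: 103/11  (≤ bound)
a_4 = 22: 2294/245  (≤ bound)
a_5 = 1: 2397/256  (> 248, stop)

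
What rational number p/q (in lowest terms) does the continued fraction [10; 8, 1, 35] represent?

a_0 = 10: 10/1
a_1 = 8: 81/8
a_2 = 1: 91/9
a_3 = 35: 3266/323

3266/323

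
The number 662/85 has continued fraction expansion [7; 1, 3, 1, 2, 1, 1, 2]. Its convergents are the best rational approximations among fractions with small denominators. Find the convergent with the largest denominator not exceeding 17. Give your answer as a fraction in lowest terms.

a_0 = 7: 7/1  (≤ bound)
a_1 = 1: 8/1  (≤ bound)
a_2 = 3: 31/4  (≤ bound)
a_3 = 1: 39/5  (≤ bound)
a_4 = 2: 109/14  (≤ bound)
a_5 = 1: 148/19  (> 17, stop)

109/14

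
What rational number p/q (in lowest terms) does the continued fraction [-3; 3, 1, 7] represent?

Starting at the tail and folding back:
Start with 7.
1 + 1/(7/1) = 1 + 1/7 = 8/7
3 + 1/(8/7) = 3 + 7/8 = 31/8
-3 + 1/(31/8) = -3 + 8/31 = -85/31

-85/31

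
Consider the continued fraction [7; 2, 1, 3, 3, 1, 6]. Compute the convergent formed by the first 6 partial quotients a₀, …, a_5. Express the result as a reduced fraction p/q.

a_0 = 7: 7/1
a_1 = 2: 15/2
a_2 = 1: 22/3
a_3 = 3: 81/11
a_4 = 3: 265/36
a_5 = 1: 346/47

346/47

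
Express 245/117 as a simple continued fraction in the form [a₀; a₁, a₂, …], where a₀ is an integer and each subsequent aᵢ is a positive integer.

⌊245/117⌋ = 2, remainder 11
⌊117/11⌋ = 10, remainder 7
⌊11/7⌋ = 1, remainder 4
⌊7/4⌋ = 1, remainder 3
⌊4/3⌋ = 1, remainder 1
⌊3/1⌋ = 3, remainder 0

[2; 10, 1, 1, 1, 3]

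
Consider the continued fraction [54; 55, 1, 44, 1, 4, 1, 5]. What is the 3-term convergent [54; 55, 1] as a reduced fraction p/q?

Start with 1.
55 + 1/(1/1) = 55 + 1/1 = 56/1
54 + 1/(56/1) = 54 + 1/56 = 3025/56

3025/56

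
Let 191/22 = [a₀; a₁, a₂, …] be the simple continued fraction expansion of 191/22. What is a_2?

191 ÷ 22 → quotient 8, remainder 15
22 ÷ 15 → quotient 1, remainder 7
15 ÷ 7 → quotient 2, remainder 1

2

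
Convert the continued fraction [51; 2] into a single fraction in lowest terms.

Use the convergent recurrence hₖ = aₖ·hₖ₋₁ + hₖ₋₂ (and likewise for the denominators kₖ):
a_0 = 51: 51/1
a_1 = 2: 103/2

103/2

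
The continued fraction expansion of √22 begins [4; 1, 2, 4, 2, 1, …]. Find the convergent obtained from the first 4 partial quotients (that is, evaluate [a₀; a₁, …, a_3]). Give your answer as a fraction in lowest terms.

Start with 4.
2 + 1/(4/1) = 2 + 1/4 = 9/4
1 + 1/(9/4) = 1 + 4/9 = 13/9
4 + 1/(13/9) = 4 + 9/13 = 61/13

61/13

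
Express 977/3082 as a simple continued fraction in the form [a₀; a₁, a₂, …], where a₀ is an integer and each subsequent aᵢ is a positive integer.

[0; 3, 6, 2, 7, 1, 8]

977 ÷ 3082 → quotient 0, remainder 977
3082 ÷ 977 → quotient 3, remainder 151
977 ÷ 151 → quotient 6, remainder 71
151 ÷ 71 → quotient 2, remainder 9
71 ÷ 9 → quotient 7, remainder 8
9 ÷ 8 → quotient 1, remainder 1
8 ÷ 1 → quotient 8, remainder 0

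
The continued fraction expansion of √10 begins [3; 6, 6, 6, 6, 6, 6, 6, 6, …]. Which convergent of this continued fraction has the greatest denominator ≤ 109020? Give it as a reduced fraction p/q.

a_0 = 3: 3/1  (≤ bound)
a_1 = 6: 19/6  (≤ bound)
a_2 = 6: 117/37  (≤ bound)
a_3 = 6: 721/228  (≤ bound)
a_4 = 6: 4443/1405  (≤ bound)
a_5 = 6: 27379/8658  (≤ bound)
a_6 = 6: 168717/53353  (≤ bound)
a_7 = 6: 1039681/328776  (> 109020, stop)

168717/53353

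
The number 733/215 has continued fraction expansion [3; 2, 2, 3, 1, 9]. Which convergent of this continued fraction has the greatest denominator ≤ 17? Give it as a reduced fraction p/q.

a_0 = 3: 3/1  (≤ bound)
a_1 = 2: 7/2  (≤ bound)
a_2 = 2: 17/5  (≤ bound)
a_3 = 3: 58/17  (≤ bound)
a_4 = 1: 75/22  (> 17, stop)

58/17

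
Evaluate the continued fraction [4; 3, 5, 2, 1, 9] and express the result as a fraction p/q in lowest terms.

a_0 = 4: 4/1
a_1 = 3: 13/3
a_2 = 5: 69/16
a_3 = 2: 151/35
a_4 = 1: 220/51
a_5 = 9: 2131/494

2131/494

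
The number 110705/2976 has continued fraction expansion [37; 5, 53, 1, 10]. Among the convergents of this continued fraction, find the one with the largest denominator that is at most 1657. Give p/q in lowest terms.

a_0 = 37: 37/1  (≤ bound)
a_1 = 5: 186/5  (≤ bound)
a_2 = 53: 9895/266  (≤ bound)
a_3 = 1: 10081/271  (≤ bound)
a_4 = 10: 110705/2976  (> 1657, stop)

10081/271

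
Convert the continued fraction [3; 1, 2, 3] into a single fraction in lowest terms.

a_0 = 3: 3/1
a_1 = 1: 4/1
a_2 = 2: 11/3
a_3 = 3: 37/10

37/10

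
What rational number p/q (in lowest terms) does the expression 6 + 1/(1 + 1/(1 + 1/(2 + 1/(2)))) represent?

a_0 = 6: 6/1
a_1 = 1: 7/1
a_2 = 1: 13/2
a_3 = 2: 33/5
a_4 = 2: 79/12

79/12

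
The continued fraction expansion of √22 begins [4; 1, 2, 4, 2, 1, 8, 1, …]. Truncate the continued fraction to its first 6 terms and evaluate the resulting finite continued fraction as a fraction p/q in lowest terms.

Compute successive convergents:
a_0 = 4: 4/1
a_1 = 1: 5/1
a_2 = 2: 14/3
a_3 = 4: 61/13
a_4 = 2: 136/29
a_5 = 1: 197/42

197/42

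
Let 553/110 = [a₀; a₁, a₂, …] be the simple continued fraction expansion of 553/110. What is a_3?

2

Repeatedly divide and take the remainder:
⌊553/110⌋ = 5, remainder 3
⌊110/3⌋ = 36, remainder 2
⌊3/2⌋ = 1, remainder 1
⌊2/1⌋ = 2, remainder 0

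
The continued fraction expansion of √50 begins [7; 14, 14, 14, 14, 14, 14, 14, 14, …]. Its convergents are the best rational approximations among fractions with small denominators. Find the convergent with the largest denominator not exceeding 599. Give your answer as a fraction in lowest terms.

1393/197

List convergents until the denominator exceeds the bound:
a_0 = 7: 7/1  (≤ bound)
a_1 = 14: 99/14  (≤ bound)
a_2 = 14: 1393/197  (≤ bound)
a_3 = 14: 19601/2772  (> 599, stop)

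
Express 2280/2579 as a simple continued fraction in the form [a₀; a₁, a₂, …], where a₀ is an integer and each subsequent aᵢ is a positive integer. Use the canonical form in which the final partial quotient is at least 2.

⌊2280/2579⌋ = 0, remainder 2280
⌊2579/2280⌋ = 1, remainder 299
⌊2280/299⌋ = 7, remainder 187
⌊299/187⌋ = 1, remainder 112
⌊187/112⌋ = 1, remainder 75
⌊112/75⌋ = 1, remainder 37
⌊75/37⌋ = 2, remainder 1
⌊37/1⌋ = 37, remainder 0

[0; 1, 7, 1, 1, 1, 2, 37]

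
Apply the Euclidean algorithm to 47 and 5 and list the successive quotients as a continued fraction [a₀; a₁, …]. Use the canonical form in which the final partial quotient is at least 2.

Run the Euclidean algorithm, recording each quotient:
⌊47/5⌋ = 9, remainder 2
⌊5/2⌋ = 2, remainder 1
⌊2/1⌋ = 2, remainder 0

[9; 2, 2]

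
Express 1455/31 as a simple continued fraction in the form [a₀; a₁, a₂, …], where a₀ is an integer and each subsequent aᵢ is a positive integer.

1455 = 46·31 + 29, so a_0 = 46
31 = 1·29 + 2, so a_1 = 1
29 = 14·2 + 1, so a_2 = 14
2 = 2·1 + 0, so a_3 = 2

[46; 1, 14, 2]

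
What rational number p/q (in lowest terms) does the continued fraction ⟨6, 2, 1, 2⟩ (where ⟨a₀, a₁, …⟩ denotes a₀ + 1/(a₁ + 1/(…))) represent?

51/8

Work from the innermost term outward:
Start with 2.
1 + 1/(2/1) = 1 + 1/2 = 3/2
2 + 1/(3/2) = 2 + 2/3 = 8/3
6 + 1/(8/3) = 6 + 3/8 = 51/8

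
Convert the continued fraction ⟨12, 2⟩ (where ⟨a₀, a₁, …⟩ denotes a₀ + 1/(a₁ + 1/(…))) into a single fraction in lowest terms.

Compute successive convergents:
a_0 = 12: 12/1
a_1 = 2: 25/2

25/2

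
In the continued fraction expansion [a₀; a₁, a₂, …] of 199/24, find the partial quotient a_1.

Apply division with remainder until the remainder is 0:
⌊199/24⌋ = 8, remainder 7
⌊24/7⌋ = 3, remainder 3

3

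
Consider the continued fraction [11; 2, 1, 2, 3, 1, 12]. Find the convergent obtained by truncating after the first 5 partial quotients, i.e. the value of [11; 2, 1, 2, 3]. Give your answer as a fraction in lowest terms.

Use the convergent recurrence hₖ = aₖ·hₖ₋₁ + hₖ₋₂ (and likewise for the denominators kₖ):
a_0 = 11: 11/1
a_1 = 2: 23/2
a_2 = 1: 34/3
a_3 = 2: 91/8
a_4 = 3: 307/27

307/27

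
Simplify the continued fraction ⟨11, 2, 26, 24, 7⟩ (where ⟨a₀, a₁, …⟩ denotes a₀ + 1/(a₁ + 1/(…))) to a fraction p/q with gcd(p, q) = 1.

Collapse the nested fraction from the inside out:
Start with 7.
24 + 1/(7/1) = 24 + 1/7 = 169/7
26 + 1/(169/7) = 26 + 7/169 = 4401/169
2 + 1/(4401/169) = 2 + 169/4401 = 8971/4401
11 + 1/(8971/4401) = 11 + 4401/8971 = 103082/8971

103082/8971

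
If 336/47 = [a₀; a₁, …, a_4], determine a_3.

336 ÷ 47 → quotient 7, remainder 7
47 ÷ 7 → quotient 6, remainder 5
7 ÷ 5 → quotient 1, remainder 2
5 ÷ 2 → quotient 2, remainder 1

2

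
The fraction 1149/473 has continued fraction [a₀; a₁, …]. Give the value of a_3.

33

Run the Euclidean algorithm, recording each quotient:
⌊1149/473⌋ = 2, remainder 203
⌊473/203⌋ = 2, remainder 67
⌊203/67⌋ = 3, remainder 2
⌊67/2⌋ = 33, remainder 1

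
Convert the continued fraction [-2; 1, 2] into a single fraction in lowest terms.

Use the convergent recurrence hₖ = aₖ·hₖ₋₁ + hₖ₋₂ (and likewise for the denominators kₖ):
a_0 = -2: -2/1
a_1 = 1: -1/1
a_2 = 2: -4/3

-4/3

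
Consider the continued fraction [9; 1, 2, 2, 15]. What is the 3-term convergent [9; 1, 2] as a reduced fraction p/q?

29/3

a_0 = 9: 9/1
a_1 = 1: 10/1
a_2 = 2: 29/3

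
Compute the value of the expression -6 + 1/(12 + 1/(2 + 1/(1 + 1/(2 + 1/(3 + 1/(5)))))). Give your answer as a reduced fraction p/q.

Use the convergent recurrence hₖ = aₖ·hₖ₋₁ + hₖ₋₂ (and likewise for the denominators kₖ):
a_0 = -6: -6/1
a_1 = 12: -71/12
a_2 = 2: -148/25
a_3 = 1: -219/37
a_4 = 2: -586/99
a_5 = 3: -1977/334
a_6 = 5: -10471/1769

-10471/1769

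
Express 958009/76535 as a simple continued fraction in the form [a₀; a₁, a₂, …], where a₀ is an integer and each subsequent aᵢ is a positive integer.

⌊958009/76535⌋ = 12, remainder 39589
⌊76535/39589⌋ = 1, remainder 36946
⌊39589/36946⌋ = 1, remainder 2643
⌊36946/2643⌋ = 13, remainder 2587
⌊2643/2587⌋ = 1, remainder 56
⌊2587/56⌋ = 46, remainder 11
⌊56/11⌋ = 5, remainder 1
⌊11/1⌋ = 11, remainder 0

[12; 1, 1, 13, 1, 46, 5, 11]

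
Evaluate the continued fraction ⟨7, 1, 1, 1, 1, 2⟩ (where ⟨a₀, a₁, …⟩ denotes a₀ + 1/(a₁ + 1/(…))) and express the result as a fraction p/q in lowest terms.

99/13

a_0 = 7: 7/1
a_1 = 1: 8/1
a_2 = 1: 15/2
a_3 = 1: 23/3
a_4 = 1: 38/5
a_5 = 2: 99/13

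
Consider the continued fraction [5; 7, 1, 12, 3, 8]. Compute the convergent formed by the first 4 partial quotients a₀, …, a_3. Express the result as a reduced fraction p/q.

528/103

a_0 = 5: 5/1
a_1 = 7: 36/7
a_2 = 1: 41/8
a_3 = 12: 528/103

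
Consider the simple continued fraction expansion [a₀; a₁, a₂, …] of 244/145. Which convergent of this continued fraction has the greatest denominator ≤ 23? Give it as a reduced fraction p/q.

37/22

List convergents until the denominator exceeds the bound:
a_0 = 1: 1/1  (≤ bound)
a_1 = 1: 2/1  (≤ bound)
a_2 = 2: 5/3  (≤ bound)
a_3 = 6: 32/19  (≤ bound)
a_4 = 1: 37/22  (≤ bound)
a_5 = 1: 69/41  (> 23, stop)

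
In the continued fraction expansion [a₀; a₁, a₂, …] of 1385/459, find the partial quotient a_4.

Run the Euclidean algorithm, recording each quotient:
⌊1385/459⌋ = 3, remainder 8
⌊459/8⌋ = 57, remainder 3
⌊8/3⌋ = 2, remainder 2
⌊3/2⌋ = 1, remainder 1
⌊2/1⌋ = 2, remainder 0

2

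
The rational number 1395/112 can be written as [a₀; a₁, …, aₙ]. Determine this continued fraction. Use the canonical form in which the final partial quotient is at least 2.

[12; 2, 5, 10]

⌊1395/112⌋ = 12, remainder 51
⌊112/51⌋ = 2, remainder 10
⌊51/10⌋ = 5, remainder 1
⌊10/1⌋ = 10, remainder 0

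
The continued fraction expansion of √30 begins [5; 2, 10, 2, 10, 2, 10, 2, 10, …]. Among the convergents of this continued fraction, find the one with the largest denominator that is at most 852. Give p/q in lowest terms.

2525/461

a_0 = 5: 5/1  (≤ bound)
a_1 = 2: 11/2  (≤ bound)
a_2 = 10: 115/21  (≤ bound)
a_3 = 2: 241/44  (≤ bound)
a_4 = 10: 2525/461  (≤ bound)
a_5 = 2: 5291/966  (> 852, stop)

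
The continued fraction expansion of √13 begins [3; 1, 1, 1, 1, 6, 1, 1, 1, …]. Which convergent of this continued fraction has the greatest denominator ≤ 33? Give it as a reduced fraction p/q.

119/33

List convergents until the denominator exceeds the bound:
a_0 = 3: 3/1  (≤ bound)
a_1 = 1: 4/1  (≤ bound)
a_2 = 1: 7/2  (≤ bound)
a_3 = 1: 11/3  (≤ bound)
a_4 = 1: 18/5  (≤ bound)
a_5 = 6: 119/33  (≤ bound)
a_6 = 1: 137/38  (> 33, stop)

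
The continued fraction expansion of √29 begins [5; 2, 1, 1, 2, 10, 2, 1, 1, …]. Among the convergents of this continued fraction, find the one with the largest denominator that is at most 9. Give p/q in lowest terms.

List convergents until the denominator exceeds the bound:
a_0 = 5: 5/1  (≤ bound)
a_1 = 2: 11/2  (≤ bound)
a_2 = 1: 16/3  (≤ bound)
a_3 = 1: 27/5  (≤ bound)
a_4 = 2: 70/13  (> 9, stop)

27/5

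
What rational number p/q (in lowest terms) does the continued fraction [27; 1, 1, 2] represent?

138/5

a_0 = 27: 27/1
a_1 = 1: 28/1
a_2 = 1: 55/2
a_3 = 2: 138/5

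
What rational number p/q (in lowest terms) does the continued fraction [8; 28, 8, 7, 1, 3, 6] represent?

Use the convergent recurrence hₖ = aₖ·hₖ₋₁ + hₖ₋₂ (and likewise for the denominators kₖ):
a_0 = 8: 8/1
a_1 = 28: 225/28
a_2 = 8: 1808/225
a_3 = 7: 12881/1603
a_4 = 1: 14689/1828
a_5 = 3: 56948/7087
a_6 = 6: 356377/44350

356377/44350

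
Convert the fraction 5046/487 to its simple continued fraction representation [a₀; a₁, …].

⌊5046/487⌋ = 10, remainder 176
⌊487/176⌋ = 2, remainder 135
⌊176/135⌋ = 1, remainder 41
⌊135/41⌋ = 3, remainder 12
⌊41/12⌋ = 3, remainder 5
⌊12/5⌋ = 2, remainder 2
⌊5/2⌋ = 2, remainder 1
⌊2/1⌋ = 2, remainder 0

[10; 2, 1, 3, 3, 2, 2, 2]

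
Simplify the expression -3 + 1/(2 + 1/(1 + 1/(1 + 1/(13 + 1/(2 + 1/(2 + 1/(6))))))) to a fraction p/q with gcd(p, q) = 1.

Work from the innermost term outward:
Start with 6.
2 + 1/(6/1) = 2 + 1/6 = 13/6
2 + 1/(13/6) = 2 + 6/13 = 32/13
13 + 1/(32/13) = 13 + 13/32 = 429/32
1 + 1/(429/32) = 1 + 32/429 = 461/429
1 + 1/(461/429) = 1 + 429/461 = 890/461
2 + 1/(890/461) = 2 + 461/890 = 2241/890
-3 + 1/(2241/890) = -3 + 890/2241 = -5833/2241

-5833/2241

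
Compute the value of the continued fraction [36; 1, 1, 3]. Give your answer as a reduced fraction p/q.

256/7

Build up convergents one term at a time:
a_0 = 36: 36/1
a_1 = 1: 37/1
a_2 = 1: 73/2
a_3 = 3: 256/7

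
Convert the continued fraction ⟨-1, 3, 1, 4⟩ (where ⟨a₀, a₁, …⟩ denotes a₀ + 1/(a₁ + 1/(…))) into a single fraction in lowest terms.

Build up convergents one term at a time:
a_0 = -1: -1/1
a_1 = 3: -2/3
a_2 = 1: -3/4
a_3 = 4: -14/19

-14/19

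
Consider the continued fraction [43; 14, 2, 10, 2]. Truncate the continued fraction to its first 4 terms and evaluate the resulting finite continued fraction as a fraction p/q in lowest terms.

a_0 = 43: 43/1
a_1 = 14: 603/14
a_2 = 2: 1249/29
a_3 = 10: 13093/304

13093/304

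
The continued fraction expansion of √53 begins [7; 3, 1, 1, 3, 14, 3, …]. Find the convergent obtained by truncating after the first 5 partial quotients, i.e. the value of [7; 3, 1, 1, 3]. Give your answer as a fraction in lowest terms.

182/25

Build up convergents one term at a time:
a_0 = 7: 7/1
a_1 = 3: 22/3
a_2 = 1: 29/4
a_3 = 1: 51/7
a_4 = 3: 182/25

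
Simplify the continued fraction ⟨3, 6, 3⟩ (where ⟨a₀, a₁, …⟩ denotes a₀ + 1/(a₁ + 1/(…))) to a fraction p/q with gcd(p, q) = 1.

60/19

Start with 3.
6 + 1/(3/1) = 6 + 1/3 = 19/3
3 + 1/(19/3) = 3 + 3/19 = 60/19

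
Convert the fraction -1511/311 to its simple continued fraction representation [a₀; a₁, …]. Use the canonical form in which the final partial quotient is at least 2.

⌊-1511/311⌋ = -5, remainder 44
⌊311/44⌋ = 7, remainder 3
⌊44/3⌋ = 14, remainder 2
⌊3/2⌋ = 1, remainder 1
⌊2/1⌋ = 2, remainder 0

[-5; 7, 14, 1, 2]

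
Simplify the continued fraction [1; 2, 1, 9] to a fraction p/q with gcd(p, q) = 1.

39/29

Start with 9.
1 + 1/(9/1) = 1 + 1/9 = 10/9
2 + 1/(10/9) = 2 + 9/10 = 29/10
1 + 1/(29/10) = 1 + 10/29 = 39/29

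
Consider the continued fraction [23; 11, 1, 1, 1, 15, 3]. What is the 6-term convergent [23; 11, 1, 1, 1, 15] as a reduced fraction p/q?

a_0 = 23: 23/1
a_1 = 11: 254/11
a_2 = 1: 277/12
a_3 = 1: 531/23
a_4 = 1: 808/35
a_5 = 15: 12651/548

12651/548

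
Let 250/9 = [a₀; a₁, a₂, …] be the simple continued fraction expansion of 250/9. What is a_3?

2

⌊250/9⌋ = 27, remainder 7
⌊9/7⌋ = 1, remainder 2
⌊7/2⌋ = 3, remainder 1
⌊2/1⌋ = 2, remainder 0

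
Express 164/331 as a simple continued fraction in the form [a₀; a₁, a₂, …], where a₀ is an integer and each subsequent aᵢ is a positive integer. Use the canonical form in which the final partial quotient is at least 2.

⌊164/331⌋ = 0, remainder 164
⌊331/164⌋ = 2, remainder 3
⌊164/3⌋ = 54, remainder 2
⌊3/2⌋ = 1, remainder 1
⌊2/1⌋ = 2, remainder 0

[0; 2, 54, 1, 2]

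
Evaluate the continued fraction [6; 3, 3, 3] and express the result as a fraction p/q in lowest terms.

Start with 3.
3 + 1/(3/1) = 3 + 1/3 = 10/3
3 + 1/(10/3) = 3 + 3/10 = 33/10
6 + 1/(33/10) = 6 + 10/33 = 208/33

208/33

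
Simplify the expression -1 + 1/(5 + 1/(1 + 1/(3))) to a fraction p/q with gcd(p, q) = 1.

-19/23

Start with 3.
1 + 1/(3/1) = 1 + 1/3 = 4/3
5 + 1/(4/3) = 5 + 3/4 = 23/4
-1 + 1/(23/4) = -1 + 4/23 = -19/23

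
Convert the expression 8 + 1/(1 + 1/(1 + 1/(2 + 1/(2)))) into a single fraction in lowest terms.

Compute successive convergents:
a_0 = 8: 8/1
a_1 = 1: 9/1
a_2 = 1: 17/2
a_3 = 2: 43/5
a_4 = 2: 103/12

103/12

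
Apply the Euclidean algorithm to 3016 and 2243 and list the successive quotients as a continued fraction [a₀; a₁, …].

Run the Euclidean algorithm, recording each quotient:
⌊3016/2243⌋ = 1, remainder 773
⌊2243/773⌋ = 2, remainder 697
⌊773/697⌋ = 1, remainder 76
⌊697/76⌋ = 9, remainder 13
⌊76/13⌋ = 5, remainder 11
⌊13/11⌋ = 1, remainder 2
⌊11/2⌋ = 5, remainder 1
⌊2/1⌋ = 2, remainder 0

[1; 2, 1, 9, 5, 1, 5, 2]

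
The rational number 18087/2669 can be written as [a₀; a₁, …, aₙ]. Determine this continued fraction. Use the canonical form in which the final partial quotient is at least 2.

[6; 1, 3, 2, 10, 1, 25]

18087 = 6·2669 + 2073, so a_0 = 6
2669 = 1·2073 + 596, so a_1 = 1
2073 = 3·596 + 285, so a_2 = 3
596 = 2·285 + 26, so a_3 = 2
285 = 10·26 + 25, so a_4 = 10
26 = 1·25 + 1, so a_5 = 1
25 = 25·1 + 0, so a_6 = 25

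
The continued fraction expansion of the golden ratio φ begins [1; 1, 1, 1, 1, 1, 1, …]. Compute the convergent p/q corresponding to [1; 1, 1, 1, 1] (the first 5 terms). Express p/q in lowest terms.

8/5

Build up convergents one term at a time:
a_0 = 1: 1/1
a_1 = 1: 2/1
a_2 = 1: 3/2
a_3 = 1: 5/3
a_4 = 1: 8/5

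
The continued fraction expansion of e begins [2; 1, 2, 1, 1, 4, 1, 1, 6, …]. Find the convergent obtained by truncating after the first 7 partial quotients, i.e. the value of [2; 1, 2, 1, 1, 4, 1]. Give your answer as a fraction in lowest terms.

106/39

Compute successive convergents:
a_0 = 2: 2/1
a_1 = 1: 3/1
a_2 = 2: 8/3
a_3 = 1: 11/4
a_4 = 1: 19/7
a_5 = 4: 87/32
a_6 = 1: 106/39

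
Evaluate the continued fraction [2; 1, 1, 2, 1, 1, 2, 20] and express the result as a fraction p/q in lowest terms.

a_0 = 2: 2/1
a_1 = 1: 3/1
a_2 = 1: 5/2
a_3 = 2: 13/5
a_4 = 1: 18/7
a_5 = 1: 31/12
a_6 = 2: 80/31
a_7 = 20: 1631/632

1631/632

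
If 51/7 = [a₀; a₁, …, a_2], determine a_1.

3

Run the Euclidean algorithm, recording each quotient:
51 = 7·7 + 2, so a_0 = 7
7 = 3·2 + 1, so a_1 = 3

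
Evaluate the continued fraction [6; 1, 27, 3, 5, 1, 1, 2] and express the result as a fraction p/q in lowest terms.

a_0 = 6: 6/1
a_1 = 1: 7/1
a_2 = 27: 195/28
a_3 = 3: 592/85
a_4 = 5: 3155/453
a_5 = 1: 3747/538
a_6 = 1: 6902/991
a_7 = 2: 17551/2520

17551/2520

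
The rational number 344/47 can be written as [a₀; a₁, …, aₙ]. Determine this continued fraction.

[7; 3, 7, 2]

Repeatedly divide and take the remainder:
344 ÷ 47 → quotient 7, remainder 15
47 ÷ 15 → quotient 3, remainder 2
15 ÷ 2 → quotient 7, remainder 1
2 ÷ 1 → quotient 2, remainder 0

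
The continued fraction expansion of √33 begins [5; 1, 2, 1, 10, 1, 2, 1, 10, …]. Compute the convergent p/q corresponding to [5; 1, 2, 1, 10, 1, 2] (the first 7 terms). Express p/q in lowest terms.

Compute successive convergents:
a_0 = 5: 5/1
a_1 = 1: 6/1
a_2 = 2: 17/3
a_3 = 1: 23/4
a_4 = 10: 247/43
a_5 = 1: 270/47
a_6 = 2: 787/137

787/137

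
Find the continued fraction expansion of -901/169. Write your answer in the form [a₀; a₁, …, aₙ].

[-6; 1, 2, 56]

Apply division with remainder until the remainder is 0:
-901 = -6·169 + 113, so a_0 = -6
169 = 1·113 + 56, so a_1 = 1
113 = 2·56 + 1, so a_2 = 2
56 = 56·1 + 0, so a_3 = 56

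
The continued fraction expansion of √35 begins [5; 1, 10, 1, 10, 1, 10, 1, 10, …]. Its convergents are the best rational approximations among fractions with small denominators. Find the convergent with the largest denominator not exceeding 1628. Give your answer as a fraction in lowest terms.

a_0 = 5: 5/1  (≤ bound)
a_1 = 1: 6/1  (≤ bound)
a_2 = 10: 65/11  (≤ bound)
a_3 = 1: 71/12  (≤ bound)
a_4 = 10: 775/131  (≤ bound)
a_5 = 1: 846/143  (≤ bound)
a_6 = 10: 9235/1561  (≤ bound)
a_7 = 1: 10081/1704  (> 1628, stop)

9235/1561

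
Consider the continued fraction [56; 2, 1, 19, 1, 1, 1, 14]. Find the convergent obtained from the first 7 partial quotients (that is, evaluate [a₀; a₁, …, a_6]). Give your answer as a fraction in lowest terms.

10310/183

Start with 1.
1 + 1/(1/1) = 1 + 1/1 = 2/1
1 + 1/(2/1) = 1 + 1/2 = 3/2
19 + 1/(3/2) = 19 + 2/3 = 59/3
1 + 1/(59/3) = 1 + 3/59 = 62/59
2 + 1/(62/59) = 2 + 59/62 = 183/62
56 + 1/(183/62) = 56 + 62/183 = 10310/183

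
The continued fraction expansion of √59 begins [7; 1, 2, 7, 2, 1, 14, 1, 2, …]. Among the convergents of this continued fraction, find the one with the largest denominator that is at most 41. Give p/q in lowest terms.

a_0 = 7: 7/1  (≤ bound)
a_1 = 1: 8/1  (≤ bound)
a_2 = 2: 23/3  (≤ bound)
a_3 = 7: 169/22  (≤ bound)
a_4 = 2: 361/47  (> 41, stop)

169/22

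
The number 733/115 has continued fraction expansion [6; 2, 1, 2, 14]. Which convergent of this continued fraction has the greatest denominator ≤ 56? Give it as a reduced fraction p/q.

List convergents until the denominator exceeds the bound:
a_0 = 6: 6/1  (≤ bound)
a_1 = 2: 13/2  (≤ bound)
a_2 = 1: 19/3  (≤ bound)
a_3 = 2: 51/8  (≤ bound)
a_4 = 14: 733/115  (> 56, stop)

51/8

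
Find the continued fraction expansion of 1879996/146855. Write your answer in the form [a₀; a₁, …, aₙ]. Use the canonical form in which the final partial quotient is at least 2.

Run the Euclidean algorithm, recording each quotient:
1879996 = 12·146855 + 117736, so a_0 = 12
146855 = 1·117736 + 29119, so a_1 = 1
117736 = 4·29119 + 1260, so a_2 = 4
29119 = 23·1260 + 139, so a_3 = 23
1260 = 9·139 + 9, so a_4 = 9
139 = 15·9 + 4, so a_5 = 15
9 = 2·4 + 1, so a_6 = 2
4 = 4·1 + 0, so a_7 = 4

[12; 1, 4, 23, 9, 15, 2, 4]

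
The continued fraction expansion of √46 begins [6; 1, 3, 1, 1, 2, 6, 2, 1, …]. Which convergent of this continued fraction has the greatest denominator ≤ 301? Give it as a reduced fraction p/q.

997/147

a_0 = 6: 6/1  (≤ bound)
a_1 = 1: 7/1  (≤ bound)
a_2 = 3: 27/4  (≤ bound)
a_3 = 1: 34/5  (≤ bound)
a_4 = 1: 61/9  (≤ bound)
a_5 = 2: 156/23  (≤ bound)
a_6 = 6: 997/147  (≤ bound)
a_7 = 2: 2150/317  (> 301, stop)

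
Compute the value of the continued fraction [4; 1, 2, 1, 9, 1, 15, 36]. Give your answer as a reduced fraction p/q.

117024/24667

Work from the innermost term outward:
Start with 36.
15 + 1/(36/1) = 15 + 1/36 = 541/36
1 + 1/(541/36) = 1 + 36/541 = 577/541
9 + 1/(577/541) = 9 + 541/577 = 5734/577
1 + 1/(5734/577) = 1 + 577/5734 = 6311/5734
2 + 1/(6311/5734) = 2 + 5734/6311 = 18356/6311
1 + 1/(18356/6311) = 1 + 6311/18356 = 24667/18356
4 + 1/(24667/18356) = 4 + 18356/24667 = 117024/24667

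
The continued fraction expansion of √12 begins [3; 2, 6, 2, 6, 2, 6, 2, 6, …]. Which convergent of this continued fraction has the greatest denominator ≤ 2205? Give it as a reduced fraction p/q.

a_0 = 3: 3/1  (≤ bound)
a_1 = 2: 7/2  (≤ bound)
a_2 = 6: 45/13  (≤ bound)
a_3 = 2: 97/28  (≤ bound)
a_4 = 6: 627/181  (≤ bound)
a_5 = 2: 1351/390  (≤ bound)
a_6 = 6: 8733/2521  (> 2205, stop)

1351/390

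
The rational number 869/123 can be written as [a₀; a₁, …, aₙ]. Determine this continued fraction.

869 ÷ 123 → quotient 7, remainder 8
123 ÷ 8 → quotient 15, remainder 3
8 ÷ 3 → quotient 2, remainder 2
3 ÷ 2 → quotient 1, remainder 1
2 ÷ 1 → quotient 2, remainder 0

[7; 15, 2, 1, 2]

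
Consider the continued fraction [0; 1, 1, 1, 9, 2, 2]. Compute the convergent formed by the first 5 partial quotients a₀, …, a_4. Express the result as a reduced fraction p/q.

19/29

Use the convergent recurrence hₖ = aₖ·hₖ₋₁ + hₖ₋₂ (and likewise for the denominators kₖ):
a_0 = 0: 0/1
a_1 = 1: 1/1
a_2 = 1: 1/2
a_3 = 1: 2/3
a_4 = 9: 19/29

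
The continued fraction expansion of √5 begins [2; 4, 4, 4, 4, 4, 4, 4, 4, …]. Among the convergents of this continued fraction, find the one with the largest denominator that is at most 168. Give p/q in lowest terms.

161/72

a_0 = 2: 2/1  (≤ bound)
a_1 = 4: 9/4  (≤ bound)
a_2 = 4: 38/17  (≤ bound)
a_3 = 4: 161/72  (≤ bound)
a_4 = 4: 682/305  (> 168, stop)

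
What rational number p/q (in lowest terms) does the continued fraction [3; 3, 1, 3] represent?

Start with 3.
1 + 1/(3/1) = 1 + 1/3 = 4/3
3 + 1/(4/3) = 3 + 3/4 = 15/4
3 + 1/(15/4) = 3 + 4/15 = 49/15

49/15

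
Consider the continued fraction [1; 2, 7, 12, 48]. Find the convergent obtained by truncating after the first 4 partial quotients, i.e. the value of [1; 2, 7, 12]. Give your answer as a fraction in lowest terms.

Compute successive convergents:
a_0 = 1: 1/1
a_1 = 2: 3/2
a_2 = 7: 22/15
a_3 = 12: 267/182

267/182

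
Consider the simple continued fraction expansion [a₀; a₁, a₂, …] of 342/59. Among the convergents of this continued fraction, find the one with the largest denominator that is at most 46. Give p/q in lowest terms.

a_0 = 5: 5/1  (≤ bound)
a_1 = 1: 6/1  (≤ bound)
a_2 = 3: 23/4  (≤ bound)
a_3 = 1: 29/5  (≤ bound)
a_4 = 11: 342/59  (> 46, stop)

29/5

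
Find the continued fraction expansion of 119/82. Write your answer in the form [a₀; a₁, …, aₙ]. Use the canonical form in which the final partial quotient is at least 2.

[1; 2, 4, 1, 1, 1, 2]

119 ÷ 82 → quotient 1, remainder 37
82 ÷ 37 → quotient 2, remainder 8
37 ÷ 8 → quotient 4, remainder 5
8 ÷ 5 → quotient 1, remainder 3
5 ÷ 3 → quotient 1, remainder 2
3 ÷ 2 → quotient 1, remainder 1
2 ÷ 1 → quotient 2, remainder 0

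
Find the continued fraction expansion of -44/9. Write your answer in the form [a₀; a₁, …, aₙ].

[-5; 9]

⌊-44/9⌋ = -5, remainder 1
⌊9/1⌋ = 9, remainder 0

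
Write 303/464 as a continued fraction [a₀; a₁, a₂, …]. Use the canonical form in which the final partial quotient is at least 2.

[0; 1, 1, 1, 7, 2, 9]

303 ÷ 464 → quotient 0, remainder 303
464 ÷ 303 → quotient 1, remainder 161
303 ÷ 161 → quotient 1, remainder 142
161 ÷ 142 → quotient 1, remainder 19
142 ÷ 19 → quotient 7, remainder 9
19 ÷ 9 → quotient 2, remainder 1
9 ÷ 1 → quotient 9, remainder 0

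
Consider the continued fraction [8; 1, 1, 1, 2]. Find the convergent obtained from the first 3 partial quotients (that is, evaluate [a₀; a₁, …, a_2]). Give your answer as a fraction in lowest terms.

Start with 1.
1 + 1/(1/1) = 1 + 1/1 = 2/1
8 + 1/(2/1) = 8 + 1/2 = 17/2

17/2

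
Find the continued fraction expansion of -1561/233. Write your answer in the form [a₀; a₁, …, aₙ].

[-7; 3, 3, 23]

Run the Euclidean algorithm, recording each quotient:
-1561 ÷ 233 → quotient -7, remainder 70
233 ÷ 70 → quotient 3, remainder 23
70 ÷ 23 → quotient 3, remainder 1
23 ÷ 1 → quotient 23, remainder 0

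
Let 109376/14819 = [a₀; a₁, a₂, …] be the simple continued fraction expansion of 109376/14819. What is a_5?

2

⌊109376/14819⌋ = 7, remainder 5643
⌊14819/5643⌋ = 2, remainder 3533
⌊5643/3533⌋ = 1, remainder 2110
⌊3533/2110⌋ = 1, remainder 1423
⌊2110/1423⌋ = 1, remainder 687
⌊1423/687⌋ = 2, remainder 49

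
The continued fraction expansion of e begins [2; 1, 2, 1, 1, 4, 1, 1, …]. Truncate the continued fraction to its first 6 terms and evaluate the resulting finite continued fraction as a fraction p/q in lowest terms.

87/32

Start with 4.
1 + 1/(4/1) = 1 + 1/4 = 5/4
1 + 1/(5/4) = 1 + 4/5 = 9/5
2 + 1/(9/5) = 2 + 5/9 = 23/9
1 + 1/(23/9) = 1 + 9/23 = 32/23
2 + 1/(32/23) = 2 + 23/32 = 87/32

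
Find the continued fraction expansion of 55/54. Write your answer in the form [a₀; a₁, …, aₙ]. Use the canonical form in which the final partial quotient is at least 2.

[1; 54]

Repeatedly divide and take the remainder:
55 ÷ 54 → quotient 1, remainder 1
54 ÷ 1 → quotient 54, remainder 0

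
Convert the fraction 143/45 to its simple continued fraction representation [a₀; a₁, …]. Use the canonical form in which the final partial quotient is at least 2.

[3; 5, 1, 1, 1, 2]

Repeatedly divide and take the remainder:
143 ÷ 45 → quotient 3, remainder 8
45 ÷ 8 → quotient 5, remainder 5
8 ÷ 5 → quotient 1, remainder 3
5 ÷ 3 → quotient 1, remainder 2
3 ÷ 2 → quotient 1, remainder 1
2 ÷ 1 → quotient 2, remainder 0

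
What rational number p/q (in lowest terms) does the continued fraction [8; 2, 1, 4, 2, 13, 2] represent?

7227/865

Start with 2.
13 + 1/(2/1) = 13 + 1/2 = 27/2
2 + 1/(27/2) = 2 + 2/27 = 56/27
4 + 1/(56/27) = 4 + 27/56 = 251/56
1 + 1/(251/56) = 1 + 56/251 = 307/251
2 + 1/(307/251) = 2 + 251/307 = 865/307
8 + 1/(865/307) = 8 + 307/865 = 7227/865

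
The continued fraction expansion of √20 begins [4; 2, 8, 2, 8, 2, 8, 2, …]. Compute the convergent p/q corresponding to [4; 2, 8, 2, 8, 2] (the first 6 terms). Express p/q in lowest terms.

Start with 2.
8 + 1/(2/1) = 8 + 1/2 = 17/2
2 + 1/(17/2) = 2 + 2/17 = 36/17
8 + 1/(36/17) = 8 + 17/36 = 305/36
2 + 1/(305/36) = 2 + 36/305 = 646/305
4 + 1/(646/305) = 4 + 305/646 = 2889/646

2889/646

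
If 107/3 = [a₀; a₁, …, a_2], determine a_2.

2

⌊107/3⌋ = 35, remainder 2
⌊3/2⌋ = 1, remainder 1
⌊2/1⌋ = 2, remainder 0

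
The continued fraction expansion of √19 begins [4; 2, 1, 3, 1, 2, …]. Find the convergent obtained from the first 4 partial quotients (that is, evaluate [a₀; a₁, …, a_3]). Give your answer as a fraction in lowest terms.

48/11

Work from the innermost term outward:
Start with 3.
1 + 1/(3/1) = 1 + 1/3 = 4/3
2 + 1/(4/3) = 2 + 3/4 = 11/4
4 + 1/(11/4) = 4 + 4/11 = 48/11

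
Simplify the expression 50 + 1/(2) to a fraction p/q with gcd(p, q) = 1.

101/2

Start with 2.
50 + 1/(2/1) = 50 + 1/2 = 101/2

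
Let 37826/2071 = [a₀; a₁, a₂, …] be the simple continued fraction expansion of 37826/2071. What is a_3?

37826 ÷ 2071 → quotient 18, remainder 548
2071 ÷ 548 → quotient 3, remainder 427
548 ÷ 427 → quotient 1, remainder 121
427 ÷ 121 → quotient 3, remainder 64

3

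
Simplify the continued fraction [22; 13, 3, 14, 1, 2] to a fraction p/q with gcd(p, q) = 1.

Use the convergent recurrence hₖ = aₖ·hₖ₋₁ + hₖ₋₂ (and likewise for the denominators kₖ):
a_0 = 22: 22/1
a_1 = 13: 287/13
a_2 = 3: 883/40
a_3 = 14: 12649/573
a_4 = 1: 13532/613
a_5 = 2: 39713/1799

39713/1799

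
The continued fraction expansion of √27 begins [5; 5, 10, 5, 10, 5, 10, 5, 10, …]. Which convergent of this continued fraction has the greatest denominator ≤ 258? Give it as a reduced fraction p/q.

List convergents until the denominator exceeds the bound:
a_0 = 5: 5/1  (≤ bound)
a_1 = 5: 26/5  (≤ bound)
a_2 = 10: 265/51  (≤ bound)
a_3 = 5: 1351/260  (> 258, stop)

265/51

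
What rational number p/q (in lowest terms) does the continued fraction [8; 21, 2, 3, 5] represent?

Collapse the nested fraction from the inside out:
Start with 5.
3 + 1/(5/1) = 3 + 1/5 = 16/5
2 + 1/(16/5) = 2 + 5/16 = 37/16
21 + 1/(37/16) = 21 + 16/37 = 793/37
8 + 1/(793/37) = 8 + 37/793 = 6381/793

6381/793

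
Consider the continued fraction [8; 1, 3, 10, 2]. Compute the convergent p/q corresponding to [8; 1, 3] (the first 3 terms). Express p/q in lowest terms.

35/4

a_0 = 8: 8/1
a_1 = 1: 9/1
a_2 = 3: 35/4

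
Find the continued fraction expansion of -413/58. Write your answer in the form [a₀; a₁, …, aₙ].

[-8; 1, 7, 3, 2]

Apply division with remainder until the remainder is 0:
-413 = -8·58 + 51, so a_0 = -8
58 = 1·51 + 7, so a_1 = 1
51 = 7·7 + 2, so a_2 = 7
7 = 3·2 + 1, so a_3 = 3
2 = 2·1 + 0, so a_4 = 2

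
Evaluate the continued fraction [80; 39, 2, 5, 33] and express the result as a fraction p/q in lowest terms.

Start with 33.
5 + 1/(33/1) = 5 + 1/33 = 166/33
2 + 1/(166/33) = 2 + 33/166 = 365/166
39 + 1/(365/166) = 39 + 166/365 = 14401/365
80 + 1/(14401/365) = 80 + 365/14401 = 1152445/14401

1152445/14401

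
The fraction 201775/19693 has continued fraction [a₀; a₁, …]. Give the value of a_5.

1

201775 ÷ 19693 → quotient 10, remainder 4845
19693 ÷ 4845 → quotient 4, remainder 313
4845 ÷ 313 → quotient 15, remainder 150
313 ÷ 150 → quotient 2, remainder 13
150 ÷ 13 → quotient 11, remainder 7
13 ÷ 7 → quotient 1, remainder 6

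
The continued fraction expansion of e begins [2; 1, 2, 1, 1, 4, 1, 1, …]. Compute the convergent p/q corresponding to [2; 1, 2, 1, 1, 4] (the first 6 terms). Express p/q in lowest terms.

Start with 4.
1 + 1/(4/1) = 1 + 1/4 = 5/4
1 + 1/(5/4) = 1 + 4/5 = 9/5
2 + 1/(9/5) = 2 + 5/9 = 23/9
1 + 1/(23/9) = 1 + 9/23 = 32/23
2 + 1/(32/23) = 2 + 23/32 = 87/32

87/32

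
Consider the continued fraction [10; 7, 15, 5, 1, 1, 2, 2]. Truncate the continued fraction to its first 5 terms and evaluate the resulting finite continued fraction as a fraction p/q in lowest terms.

6521/643

Starting at the tail and folding back:
Start with 1.
5 + 1/(1/1) = 5 + 1/1 = 6/1
15 + 1/(6/1) = 15 + 1/6 = 91/6
7 + 1/(91/6) = 7 + 6/91 = 643/91
10 + 1/(643/91) = 10 + 91/643 = 6521/643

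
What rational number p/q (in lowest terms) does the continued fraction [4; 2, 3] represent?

31/7

Starting at the tail and folding back:
Start with 3.
2 + 1/(3/1) = 2 + 1/3 = 7/3
4 + 1/(7/3) = 4 + 3/7 = 31/7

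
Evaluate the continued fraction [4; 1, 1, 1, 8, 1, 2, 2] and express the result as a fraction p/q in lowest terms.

917/197

Work from the innermost term outward:
Start with 2.
2 + 1/(2/1) = 2 + 1/2 = 5/2
1 + 1/(5/2) = 1 + 2/5 = 7/5
8 + 1/(7/5) = 8 + 5/7 = 61/7
1 + 1/(61/7) = 1 + 7/61 = 68/61
1 + 1/(68/61) = 1 + 61/68 = 129/68
1 + 1/(129/68) = 1 + 68/129 = 197/129
4 + 1/(197/129) = 4 + 129/197 = 917/197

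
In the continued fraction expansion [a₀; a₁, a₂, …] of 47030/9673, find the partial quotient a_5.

3

47030 = 4·9673 + 8338, so a_0 = 4
9673 = 1·8338 + 1335, so a_1 = 1
8338 = 6·1335 + 328, so a_2 = 6
1335 = 4·328 + 23, so a_3 = 4
328 = 14·23 + 6, so a_4 = 14
23 = 3·6 + 5, so a_5 = 3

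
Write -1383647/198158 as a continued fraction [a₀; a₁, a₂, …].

[-7; 57, 3, 2, 10, 11, 1, 3]

Repeatedly divide and take the remainder:
-1383647 = -7·198158 + 3459, so a_0 = -7
198158 = 57·3459 + 995, so a_1 = 57
3459 = 3·995 + 474, so a_2 = 3
995 = 2·474 + 47, so a_3 = 2
474 = 10·47 + 4, so a_4 = 10
47 = 11·4 + 3, so a_5 = 11
4 = 1·3 + 1, so a_6 = 1
3 = 3·1 + 0, so a_7 = 3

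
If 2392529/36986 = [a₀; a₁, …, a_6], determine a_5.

15

Repeatedly divide and take the remainder:
⌊2392529/36986⌋ = 64, remainder 25425
⌊36986/25425⌋ = 1, remainder 11561
⌊25425/11561⌋ = 2, remainder 2303
⌊11561/2303⌋ = 5, remainder 46
⌊2303/46⌋ = 50, remainder 3
⌊46/3⌋ = 15, remainder 1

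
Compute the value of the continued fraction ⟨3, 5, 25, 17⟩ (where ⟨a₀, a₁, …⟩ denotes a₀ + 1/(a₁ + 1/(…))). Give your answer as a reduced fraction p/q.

6867/2147

Collapse the nested fraction from the inside out:
Start with 17.
25 + 1/(17/1) = 25 + 1/17 = 426/17
5 + 1/(426/17) = 5 + 17/426 = 2147/426
3 + 1/(2147/426) = 3 + 426/2147 = 6867/2147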